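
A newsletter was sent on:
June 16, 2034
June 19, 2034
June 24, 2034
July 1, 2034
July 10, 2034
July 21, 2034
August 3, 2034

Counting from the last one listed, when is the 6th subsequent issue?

Intervals are 3, 5, 7, 9, 11, 13 days — an arithmetic progression with common difference 2.
Next gap: 15 days. August 3, 2034 + 15 days = August 18, 2034.
Next gap: 17 days. August 18, 2034 + 17 days = September 4, 2034.
Next gap: 19 days. September 4, 2034 + 19 days = September 23, 2034.
Next gap: 21 days. September 23, 2034 + 21 days = October 14, 2034.
Next gap: 23 days. October 14, 2034 + 23 days = November 6, 2034.
Next gap: 25 days. November 6, 2034 + 25 days = December 1, 2034.

December 1, 2034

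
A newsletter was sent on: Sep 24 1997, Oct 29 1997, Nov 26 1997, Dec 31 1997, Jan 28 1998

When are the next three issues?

Every date is a Wednesday; gaps 35, 28, 35, 28 days.
Each is the last Wednesday of its month (at least one falls on the 29th or later, ruling out '4th Wednesday').
Last Wednesday of February 1998: Feb 25 1998.
March 1998 ends with Wednesday Mar 25 1998.
Last Wednesday of April 1998: Apr 29 1998.

Feb 25 1998, Mar 25 1998, Apr 29 1998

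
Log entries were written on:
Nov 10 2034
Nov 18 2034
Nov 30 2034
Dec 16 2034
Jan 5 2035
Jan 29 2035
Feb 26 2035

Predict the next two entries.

The spacing grows by 4 each time: 8, 12, 16, 20, 24, 28 days.
Next gap: 32 days. Feb 26 2035 + 32 days = Mar 30 2035.
Next gap: 36 days. Mar 30 2035 + 36 days = May 5 2035.

Mar 30 2035, May 5 2035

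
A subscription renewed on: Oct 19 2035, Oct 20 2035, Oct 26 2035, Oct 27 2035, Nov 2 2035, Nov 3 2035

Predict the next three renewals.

Every event lands on a Friday or Saturday (gaps cycle 1, 6, 1, 6, 1).
So the schedule is: every Friday and Saturday.
The following Friday is Nov 9 2035.
Next Saturday: Nov 10 2035.
The following Friday is Nov 16 2035.

Nov 9 2035, Nov 10 2035, Nov 16 2035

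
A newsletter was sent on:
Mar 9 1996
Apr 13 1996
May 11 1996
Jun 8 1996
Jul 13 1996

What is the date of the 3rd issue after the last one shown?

These are Saturdays at 28- or 35-day spacing (35, 28, 28, 35).
The pattern: 2nd Saturday of the month.
2nd Saturday of August 1996: Aug 10 1996.
2nd Saturday of September 1996: Sep 14 1996.
2nd Saturday of October 1996: Oct 12 1996.

Oct 12 1996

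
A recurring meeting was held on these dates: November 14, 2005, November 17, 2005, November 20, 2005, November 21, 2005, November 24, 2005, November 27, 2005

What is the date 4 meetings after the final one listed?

Gaps: 3, 3, 1, 3, 3 days — not constant, but cyclic with period 3.
The events fall on every Monday, Thursday and Sunday.
Next Monday: November 28, 2005.
Next Thursday: December 1, 2005.
The following Sunday is December 4, 2005.
The following Monday is December 5, 2005.

December 5, 2005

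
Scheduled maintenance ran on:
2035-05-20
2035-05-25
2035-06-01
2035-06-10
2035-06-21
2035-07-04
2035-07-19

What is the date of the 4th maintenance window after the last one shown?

Gaps: 5, 7, 9, 11, 13, 15 days — each gap is 2 larger than the previous one.
Next gap: 17 days. 2035-07-19 + 17 days = 2035-08-05.
Next gap: 19 days. 2035-08-05 + 19 days = 2035-08-24.
Next gap: 21 days. 2035-08-24 + 21 days = 2035-09-14.
Next gap: 23 days. 2035-09-14 + 23 days = 2035-10-07.

2035-10-07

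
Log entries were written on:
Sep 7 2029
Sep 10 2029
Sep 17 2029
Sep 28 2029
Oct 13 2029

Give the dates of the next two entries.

Nov 1 2029, Nov 24 2029

The spacing grows by 4 each time: 3, 7, 11, 15 days.
Next gap: 19 days. Oct 13 2029 + 19 days = Nov 1 2029.
Next gap: 23 days. Nov 1 2029 + 23 days = Nov 24 2029.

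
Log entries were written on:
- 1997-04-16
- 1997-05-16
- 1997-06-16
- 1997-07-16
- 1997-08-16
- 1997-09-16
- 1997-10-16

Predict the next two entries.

Each date is the 16th; the gaps (30, 31, 30, 31, 31, 30) track the month lengths.
The rule is the 16th of each month.
November 1997: 1997-11-16.
December 1997: 1997-12-16.

1997-11-16, 1997-12-16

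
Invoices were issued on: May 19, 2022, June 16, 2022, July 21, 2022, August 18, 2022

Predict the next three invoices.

These are Thursdays at 28- or 35-day spacing (28, 35, 28).
The pattern: 3rd Thursday of the month.
September 2022 — 3rd Thursday is September 15, 2022.
October 2022 — 3rd Thursday is October 20, 2022.
November 2022 — 3rd Thursday is November 17, 2022.

September 15, 2022; October 20, 2022; November 17, 2022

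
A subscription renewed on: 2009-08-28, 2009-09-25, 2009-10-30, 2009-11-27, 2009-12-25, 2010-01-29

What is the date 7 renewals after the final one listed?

All Fridays; the gaps (28, 35, 28, 28, 35) vary with month length.
This is the last Friday of each month.
Last Friday of February 2010: 2010-02-26.
March 2010 ends with Friday 2010-03-26.
Last Friday of April 2010: 2010-04-30.
May 2010 ends with Friday 2010-05-28.
Last Friday of June 2010: 2010-06-25.
Last Friday of July 2010: 2010-07-30.
Last Friday of August 2010: 2010-08-27.

2010-08-27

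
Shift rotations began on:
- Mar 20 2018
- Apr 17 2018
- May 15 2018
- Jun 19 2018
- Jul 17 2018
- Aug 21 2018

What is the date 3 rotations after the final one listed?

All dates are Tuesdays, 28, 28, 35, 28, 35 days apart.
Specifically, the 3rd Tuesday of each month.
September 2018 — 3rd Tuesday is Sep 18 2018.
3rd Tuesday of October 2018: Oct 16 2018.
3rd Tuesday of November 2018: Nov 20 2018.

Nov 20 2018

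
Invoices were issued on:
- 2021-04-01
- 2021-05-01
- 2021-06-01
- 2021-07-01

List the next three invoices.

2021-08-01, 2021-09-01, 2021-10-01

Gaps: 30, 31, 30 days — not constant. Every event is on the 1st of the month.
Pattern: the 1st of each month.
August 2021: 2021-08-01.
September 2021: 2021-09-01.
Next: October 2021 → 2021-10-01.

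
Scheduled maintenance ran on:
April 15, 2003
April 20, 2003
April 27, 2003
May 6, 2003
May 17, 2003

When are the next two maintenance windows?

May 30, 2003; June 14, 2003

The spacing grows by 2 each time: 5, 7, 9, 11 days.
Next gap: 13 days. May 17, 2003 + 13 days = May 30, 2003.
Next gap: 15 days. May 30, 2003 + 15 days = June 14, 2003.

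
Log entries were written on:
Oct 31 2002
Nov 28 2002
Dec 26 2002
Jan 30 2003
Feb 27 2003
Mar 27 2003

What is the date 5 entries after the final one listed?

Aug 28 2003

All Thursdays; the gaps (28, 28, 35, 28, 28) vary with month length.
This is the last Thursday of each month.
April 2003 ends with Thursday Apr 24 2003.
Last Thursday of May 2003: May 29 2003.
June 2003 ends with Thursday Jun 26 2003.
Last Thursday of July 2003: Jul 31 2003.
Last Thursday of August 2003: Aug 28 2003.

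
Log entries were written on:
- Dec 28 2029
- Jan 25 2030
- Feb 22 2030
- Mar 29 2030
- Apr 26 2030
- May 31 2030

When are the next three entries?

Jun 28 2030, Jul 26 2030, Aug 30 2030

These are Fridays with 28, 28, 35, 28, 35-day gaps.
Each is the final Friday of its month — Mar 29 2030 is past the 28th, so '4th Friday' doesn't fit.
June 2030 ends with Friday Jun 28 2030.
July 2030 ends with Friday Jul 26 2030.
August 2030 ends with Friday Aug 30 2030.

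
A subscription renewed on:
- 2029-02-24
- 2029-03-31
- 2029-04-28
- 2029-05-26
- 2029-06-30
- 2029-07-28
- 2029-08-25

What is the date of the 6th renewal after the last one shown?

2030-02-23

These are Saturdays with 35, 28, 28, 35, 28, 28-day gaps.
Each is the final Saturday of its month — 2029-03-31 is past the 28th, so '4th Saturday' doesn't fit.
Last Saturday of September 2029: 2029-09-29.
Last Saturday of October 2029: 2029-10-27.
November 2029 ends with Saturday 2029-11-24.
Last Saturday of December 2029: 2029-12-29.
Last Saturday of January 2030: 2030-01-26.
Last Saturday of February 2030: 2030-02-23.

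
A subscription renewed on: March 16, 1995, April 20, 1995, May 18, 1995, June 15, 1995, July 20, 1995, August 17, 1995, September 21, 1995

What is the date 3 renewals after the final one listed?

Gaps: 35, 28, 28, 35, 28, 35 days — a mix of 28 and 35. Every date is a Thursday.
Each is the 3rd Thursday of its month.
3rd Thursday of October 1995: October 19, 1995.
3rd Thursday of November 1995: November 16, 1995.
3rd Thursday of December 1995: December 21, 1995.

December 21, 1995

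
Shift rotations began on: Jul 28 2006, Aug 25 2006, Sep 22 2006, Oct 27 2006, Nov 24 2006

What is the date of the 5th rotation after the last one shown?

All dates are Fridays, 28, 28, 35, 28 days apart.
Specifically, the 4th Friday of each month.
4th Friday of December 2006: Dec 22 2006.
4th Friday of January 2007: Jan 26 2007.
4th Friday of February 2007: Feb 23 2007.
4th Friday of March 2007: Mar 23 2007.
4th Friday of April 2007: Apr 27 2007.

Apr 27 2007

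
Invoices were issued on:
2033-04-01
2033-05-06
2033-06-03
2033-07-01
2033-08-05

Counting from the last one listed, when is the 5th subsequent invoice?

2034-01-06

All dates are Fridays, 35, 28, 28, 35 days apart.
Specifically, the 1st Friday of each month.
1st Friday of September 2033: 2033-09-02.
1st Friday of October 2033: 2033-10-07.
1st Friday of November 2033: 2033-11-04.
1st Friday of December 2033: 2033-12-02.
January 2034 — 1st Friday is 2034-01-06.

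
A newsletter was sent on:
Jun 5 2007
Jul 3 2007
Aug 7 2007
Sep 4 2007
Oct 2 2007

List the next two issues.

All dates are Tuesdays, 28, 35, 28, 28 days apart.
Specifically, the 1st Tuesday of each month.
1st Tuesday of November 2007: Nov 6 2007.
December 2007 — 1st Tuesday is Dec 4 2007.

Nov 6 2007, Dec 4 2007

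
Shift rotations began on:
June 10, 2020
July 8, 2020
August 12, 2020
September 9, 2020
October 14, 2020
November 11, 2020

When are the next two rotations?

All dates are Wednesdays, 28, 35, 28, 35, 28 days apart.
Specifically, the 2nd Wednesday of each month.
December 2020 — 2nd Wednesday is December 9, 2020.
January 2021 — 2nd Wednesday is January 13, 2021.

December 9, 2020; January 13, 2021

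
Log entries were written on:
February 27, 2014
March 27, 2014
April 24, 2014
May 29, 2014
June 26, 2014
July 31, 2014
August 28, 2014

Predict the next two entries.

These are Thursdays with 28, 28, 35, 28, 35, 28-day gaps.
Each is the final Thursday of its month — May 29, 2014 is past the 28th, so '4th Thursday' doesn't fit.
Last Thursday of September 2014: September 25, 2014.
October 2014 ends with Thursday October 30, 2014.

September 25, 2014; October 30, 2014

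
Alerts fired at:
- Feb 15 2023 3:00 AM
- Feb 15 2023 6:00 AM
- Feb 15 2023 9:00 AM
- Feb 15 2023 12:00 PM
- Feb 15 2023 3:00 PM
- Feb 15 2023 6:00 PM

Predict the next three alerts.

Spacing: 3, 3, 3, 3, 3 h — constant 3 h.
Feb 15 2023 6:00 PM + 3 h = Feb 15 2023 9:00 PM.
Feb 15 2023 9:00 PM + 3 h = Feb 16 2023 12:00 AM.
Feb 16 2023 12:00 AM + 3 h = Feb 16 2023 3:00 AM.

Feb 15 2023 9:00 PM, Feb 16 2023 12:00 AM, Feb 16 2023 3:00 AM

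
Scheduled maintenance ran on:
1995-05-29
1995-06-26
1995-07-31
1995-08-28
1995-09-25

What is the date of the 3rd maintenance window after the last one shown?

All Mondays; the gaps (28, 35, 28, 28) vary with month length.
This is the last Monday of each month.
Last Monday of October 1995: 1995-10-30.
Last Monday of November 1995: 1995-11-27.
Last Monday of December 1995: 1995-12-25.

1995-12-25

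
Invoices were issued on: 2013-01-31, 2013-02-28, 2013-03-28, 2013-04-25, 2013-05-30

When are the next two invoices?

Every date is a Thursday; gaps 28, 28, 28, 35 days.
Each is the last Thursday of its month (at least one falls on the 29th or later, ruling out '4th Thursday').
June 2013 ends with Thursday 2013-06-27.
Last Thursday of July 2013: 2013-07-25.

2013-06-27, 2013-07-25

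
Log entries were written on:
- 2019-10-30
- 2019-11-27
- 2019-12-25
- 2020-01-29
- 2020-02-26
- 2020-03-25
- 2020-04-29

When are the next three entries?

2020-05-27, 2020-06-24, 2020-07-29

Every date is a Wednesday; gaps 28, 28, 35, 28, 28, 35 days.
Each is the last Wednesday of its month (at least one falls on the 29th or later, ruling out '4th Wednesday').
May 2020 ends with Wednesday 2020-05-27.
Last Wednesday of June 2020: 2020-06-24.
July 2020 ends with Wednesday 2020-07-29.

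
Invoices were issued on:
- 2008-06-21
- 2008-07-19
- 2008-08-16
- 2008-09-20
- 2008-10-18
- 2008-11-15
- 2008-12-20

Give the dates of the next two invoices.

2009-01-17, 2009-02-21

These are Saturdays at 28- or 35-day spacing (28, 28, 35, 28, 28, 35).
The pattern: 3rd Saturday of the month.
January 2009 — 3rd Saturday is 2009-01-17.
3rd Saturday of February 2009: 2009-02-21.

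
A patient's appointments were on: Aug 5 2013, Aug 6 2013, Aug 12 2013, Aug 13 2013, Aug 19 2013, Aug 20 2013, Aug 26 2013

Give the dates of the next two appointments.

The gap pattern 1, 6, 1, 6, 1, 6 repeats every 2 events.
These are the Mondays and Tuesdays of each week.
The following Tuesday is Aug 27 2013.
The following Monday is Sep 2 2013.

Aug 27 2013, Sep 2 2013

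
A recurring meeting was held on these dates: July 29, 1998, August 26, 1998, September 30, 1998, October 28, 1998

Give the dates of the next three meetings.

Every date is a Wednesday; gaps 28, 35, 28 days.
Each is the last Wednesday of its month (at least one falls on the 29th or later, ruling out '4th Wednesday').
November 1998 ends with Wednesday November 25, 1998.
December 1998 ends with Wednesday December 30, 1998.
January 1999 ends with Wednesday January 27, 1999.

November 25, 1998; December 30, 1998; January 27, 1999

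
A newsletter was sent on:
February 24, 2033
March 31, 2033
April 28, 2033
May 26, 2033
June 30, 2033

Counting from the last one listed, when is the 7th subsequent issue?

January 26, 2034

These are Thursdays with 35, 28, 28, 35-day gaps.
Each is the final Thursday of its month — March 31, 2033 is past the 28th, so '4th Thursday' doesn't fit.
July 2033 ends with Thursday July 28, 2033.
Last Thursday of August 2033: August 25, 2033.
September 2033 ends with Thursday September 29, 2033.
October 2033 ends with Thursday October 27, 2033.
Last Thursday of November 2033: November 24, 2033.
December 2033 ends with Thursday December 29, 2033.
Last Thursday of January 2034: January 26, 2034.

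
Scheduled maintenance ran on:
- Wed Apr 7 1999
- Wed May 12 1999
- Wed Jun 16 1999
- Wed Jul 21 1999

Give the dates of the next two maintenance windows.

Every event comes 35 days after the last (35, 35, 35).
Wed Jul 21 1999 + 35 days = Wed Aug 25 1999.
Wed Aug 25 1999 + 35 days = Wed Sep 29 1999.

Wed Aug 25 1999, Wed Sep 29 1999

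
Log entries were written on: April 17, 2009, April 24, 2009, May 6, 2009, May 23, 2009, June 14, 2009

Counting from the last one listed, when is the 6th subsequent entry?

The spacing grows by 5 each time: 7, 12, 17, 22 days.
Next gap: 27 days. June 14, 2009 + 27 days = July 11, 2009.
Next gap: 32 days. July 11, 2009 + 32 days = August 12, 2009.
Next gap: 37 days. August 12, 2009 + 37 days = September 18, 2009.
Next gap: 42 days. September 18, 2009 + 42 days = October 30, 2009.
Next gap: 47 days. October 30, 2009 + 47 days = December 16, 2009.
Next gap: 52 days. December 16, 2009 + 52 days = February 6, 2010.

February 6, 2010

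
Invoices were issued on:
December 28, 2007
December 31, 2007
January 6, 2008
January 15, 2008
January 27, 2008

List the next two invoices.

The spacing grows by 3 each time: 3, 6, 9, 12 days.
Next gap: 15 days. January 27, 2008 + 15 days = February 11, 2008.
Next gap: 18 days. February 11, 2008 + 18 days = February 29, 2008.

February 11, 2008; February 29, 2008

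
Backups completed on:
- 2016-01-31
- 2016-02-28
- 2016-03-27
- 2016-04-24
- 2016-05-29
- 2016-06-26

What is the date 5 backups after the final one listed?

2016-11-27

Every date is a Sunday; gaps 28, 28, 28, 35, 28 days.
Each is the last Sunday of its month (at least one falls on the 29th or later, ruling out '4th Sunday').
July 2016 ends with Sunday 2016-07-31.
August 2016 ends with Sunday 2016-08-28.
Last Sunday of September 2016: 2016-09-25.
Last Sunday of October 2016: 2016-10-30.
November 2016 ends with Sunday 2016-11-27.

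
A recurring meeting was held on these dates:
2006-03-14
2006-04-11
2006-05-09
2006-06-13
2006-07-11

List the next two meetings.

Gaps: 28, 28, 35, 28 days — a mix of 28 and 35. Every date is a Tuesday.
Each is the 2nd Tuesday of its month.
2nd Tuesday of August 2006: 2006-08-08.
2nd Tuesday of September 2006: 2006-09-12.

2006-08-08, 2006-09-12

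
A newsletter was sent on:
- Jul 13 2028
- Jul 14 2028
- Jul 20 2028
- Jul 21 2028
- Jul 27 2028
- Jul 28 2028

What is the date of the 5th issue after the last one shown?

The gap pattern 1, 6, 1, 6, 1 repeats every 2 events.
These are the Thursdays and Fridays of each week.
Next Thursday: Aug 3 2028.
The following Friday is Aug 4 2028.
Next Thursday: Aug 10 2028.
The following Friday is Aug 11 2028.
The following Thursday is Aug 17 2028.

Aug 17 2028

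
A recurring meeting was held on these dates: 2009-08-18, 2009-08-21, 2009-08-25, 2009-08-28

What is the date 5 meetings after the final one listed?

The gap pattern 3, 4, 3 repeats every 2 events.
These are the Tuesdays and Fridays of each week.
Next Tuesday: 2009-09-01.
Next Friday: 2009-09-04.
The following Tuesday is 2009-09-08.
The following Friday is 2009-09-11.
The following Tuesday is 2009-09-15.

2009-09-15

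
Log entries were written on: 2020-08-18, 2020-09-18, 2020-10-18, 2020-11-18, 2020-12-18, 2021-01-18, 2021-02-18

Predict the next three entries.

2021-03-18, 2021-04-18, 2021-05-18

Gaps: 31, 30, 31, 30, 31, 31 days — not constant. Every event is on the 18th of the month.
Pattern: the 18th of each month.
Next: March 2021 → 2021-03-18.
April 2021: 2021-04-18.
May 2021: 2021-05-18.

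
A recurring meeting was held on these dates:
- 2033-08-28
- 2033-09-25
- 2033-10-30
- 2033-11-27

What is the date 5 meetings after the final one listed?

2034-04-30

These are Sundays with 28, 35, 28-day gaps.
Each is the final Sunday of its month — 2033-10-30 is past the 28th, so '4th Sunday' doesn't fit.
Last Sunday of December 2033: 2033-12-25.
January 2034 ends with Sunday 2034-01-29.
Last Sunday of February 2034: 2034-02-26.
Last Sunday of March 2034: 2034-03-26.
April 2034 ends with Sunday 2034-04-30.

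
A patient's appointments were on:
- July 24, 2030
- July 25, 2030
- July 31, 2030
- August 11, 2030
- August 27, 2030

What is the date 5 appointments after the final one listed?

January 29, 2031

Gaps: 1, 6, 11, 16 days — each gap is 5 larger than the previous one.
Next gap: 21 days. August 27, 2030 + 21 days = September 17, 2030.
Next gap: 26 days. September 17, 2030 + 26 days = October 13, 2030.
Next gap: 31 days. October 13, 2030 + 31 days = November 13, 2030.
Next gap: 36 days. November 13, 2030 + 36 days = December 19, 2030.
Next gap: 41 days. December 19, 2030 + 41 days = January 29, 2031.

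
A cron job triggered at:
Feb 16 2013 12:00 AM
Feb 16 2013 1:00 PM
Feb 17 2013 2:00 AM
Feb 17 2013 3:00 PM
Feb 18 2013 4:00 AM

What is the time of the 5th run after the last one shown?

Gaps: 13, 13, 13, 13 hours — each event is 13 hours after the previous one.
Feb 18 2013 4:00 AM + 13 h = Feb 18 2013 5:00 PM.
Feb 18 2013 5:00 PM + 13 h = Feb 19 2013 6:00 AM.
Feb 19 2013 6:00 AM + 13 h = Feb 19 2013 7:00 PM.
Feb 19 2013 7:00 PM + 13 h = Feb 20 2013 8:00 AM.
Feb 20 2013 8:00 AM + 13 h = Feb 20 2013 9:00 PM.

Feb 20 2013 9:00 PM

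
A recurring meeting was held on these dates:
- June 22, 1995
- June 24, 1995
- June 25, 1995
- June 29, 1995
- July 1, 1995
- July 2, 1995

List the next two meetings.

The gap pattern 2, 1, 4, 2, 1 repeats every 3 events.
These are the Thursdays, Saturdays and Sundays of each week.
Next Thursday: July 6, 1995.
Next Saturday: July 8, 1995.

July 6, 1995; July 8, 1995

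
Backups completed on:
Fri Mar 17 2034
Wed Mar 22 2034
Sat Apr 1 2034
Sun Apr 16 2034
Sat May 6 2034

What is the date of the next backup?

Gaps: 5, 10, 15, 20 days — each gap is 5 larger than the previous one.
Next gap: 25 days. Sat May 6 2034 + 25 days = Wed May 31 2034.

Wed May 31 2034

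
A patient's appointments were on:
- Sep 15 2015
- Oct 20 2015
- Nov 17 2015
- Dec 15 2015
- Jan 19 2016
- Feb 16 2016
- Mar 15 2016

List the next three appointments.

Apr 19 2016, May 17 2016, Jun 21 2016

These are Tuesdays at 28- or 35-day spacing (35, 28, 28, 35, 28, 28).
The pattern: 3rd Tuesday of the month.
April 2016 — 3rd Tuesday is Apr 19 2016.
May 2016 — 3rd Tuesday is May 17 2016.
3rd Tuesday of June 2016: Jun 21 2016.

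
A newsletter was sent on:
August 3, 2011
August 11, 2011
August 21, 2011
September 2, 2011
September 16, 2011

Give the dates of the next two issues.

The spacing grows by 2 each time: 8, 10, 12, 14 days.
Next gap: 16 days. September 16, 2011 + 16 days = October 2, 2011.
Next gap: 18 days. October 2, 2011 + 18 days = October 20, 2011.

October 2, 2011; October 20, 2011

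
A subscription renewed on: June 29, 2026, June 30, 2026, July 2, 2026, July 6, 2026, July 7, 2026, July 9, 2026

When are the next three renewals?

July 13, 2026; July 14, 2026; July 16, 2026

The gap pattern 1, 2, 4, 1, 2 repeats every 3 events.
These are the Mondays, Tuesdays and Thursdays of each week.
The following Monday is July 13, 2026.
Next Tuesday: July 14, 2026.
The following Thursday is July 16, 2026.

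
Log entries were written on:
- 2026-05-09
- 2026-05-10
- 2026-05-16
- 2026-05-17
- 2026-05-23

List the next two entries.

2026-05-24, 2026-05-30

Every event lands on a Saturday or Sunday (gaps cycle 1, 6, 1, 6).
So the schedule is: every Saturday and Sunday.
Next Sunday: 2026-05-24.
Next Saturday: 2026-05-30.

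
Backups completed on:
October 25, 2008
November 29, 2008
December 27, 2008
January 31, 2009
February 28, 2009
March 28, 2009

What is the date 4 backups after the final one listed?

July 25, 2009

Every date is a Saturday; gaps 35, 28, 35, 28, 28 days.
Each is the last Saturday of its month (at least one falls on the 29th or later, ruling out '4th Saturday').
April 2009 ends with Saturday April 25, 2009.
Last Saturday of May 2009: May 30, 2009.
June 2009 ends with Saturday June 27, 2009.
July 2009 ends with Saturday July 25, 2009.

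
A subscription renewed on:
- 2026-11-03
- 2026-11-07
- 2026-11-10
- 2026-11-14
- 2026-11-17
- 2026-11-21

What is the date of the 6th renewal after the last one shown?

Every event lands on a Tuesday or Saturday (gaps cycle 4, 3, 4, 3, 4).
So the schedule is: every Tuesday and Saturday.
The following Tuesday is 2026-11-24.
The following Saturday is 2026-11-28.
The following Tuesday is 2026-12-01.
The following Saturday is 2026-12-05.
Next Tuesday: 2026-12-08.
Next Saturday: 2026-12-12.

2026-12-12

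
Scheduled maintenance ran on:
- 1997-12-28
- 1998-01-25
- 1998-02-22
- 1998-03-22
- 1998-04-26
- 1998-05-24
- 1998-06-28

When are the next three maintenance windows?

These are Sundays at 28- or 35-day spacing (28, 28, 28, 35, 28, 35).
The pattern: 4th Sunday of the month.
July 1998 — 4th Sunday is 1998-07-26.
August 1998 — 4th Sunday is 1998-08-23.
September 1998 — 4th Sunday is 1998-09-27.

1998-07-26, 1998-08-23, 1998-09-27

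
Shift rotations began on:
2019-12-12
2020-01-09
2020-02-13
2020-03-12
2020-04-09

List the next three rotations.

All dates are Thursdays, 28, 35, 28, 28 days apart.
Specifically, the 2nd Thursday of each month.
May 2020 — 2nd Thursday is 2020-05-14.
2nd Thursday of June 2020: 2020-06-11.
2nd Thursday of July 2020: 2020-07-09.

2020-05-14, 2020-06-11, 2020-07-09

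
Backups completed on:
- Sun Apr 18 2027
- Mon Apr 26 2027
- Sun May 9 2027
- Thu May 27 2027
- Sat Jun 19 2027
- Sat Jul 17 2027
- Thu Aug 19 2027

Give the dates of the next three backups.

Sun Sep 26 2027, Mon Nov 8 2027, Sun Dec 26 2027

Gaps: 8, 13, 18, 23, 28, 33 days — each gap is 5 larger than the previous one.
Next gap: 38 days. Thu Aug 19 2027 + 38 days = Sun Sep 26 2027.
Next gap: 43 days. Sun Sep 26 2027 + 43 days = Mon Nov 8 2027.
Next gap: 48 days. Mon Nov 8 2027 + 48 days = Sun Dec 26 2027.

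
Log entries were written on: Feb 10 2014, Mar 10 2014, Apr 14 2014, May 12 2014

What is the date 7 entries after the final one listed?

All dates are Mondays, 28, 35, 28 days apart.
Specifically, the 2nd Monday of each month.
2nd Monday of June 2014: Jun 9 2014.
July 2014 — 2nd Monday is Jul 14 2014.
2nd Monday of August 2014: Aug 11 2014.
2nd Monday of September 2014: Sep 8 2014.
2nd Monday of October 2014: Oct 13 2014.
November 2014 — 2nd Monday is Nov 10 2014.
2nd Monday of December 2014: Dec 8 2014.

Dec 8 2014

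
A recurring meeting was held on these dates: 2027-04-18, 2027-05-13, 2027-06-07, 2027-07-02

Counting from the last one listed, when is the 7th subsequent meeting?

2027-12-24

The spacing is 25, 25, 25 days — always 25 days.
2027-07-02 + 25 days = 2027-07-27.
2027-07-27 + 25 days = 2027-08-21.
2027-08-21 + 25 days = 2027-09-15.
2027-09-15 + 25 days = 2027-10-10.
2027-10-10 + 25 days = 2027-11-04.
2027-11-04 + 25 days = 2027-11-29.
2027-11-29 + 25 days = 2027-12-24.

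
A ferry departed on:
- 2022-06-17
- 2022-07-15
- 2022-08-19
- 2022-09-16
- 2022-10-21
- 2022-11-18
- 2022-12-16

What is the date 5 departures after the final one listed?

These are Fridays at 28- or 35-day spacing (28, 35, 28, 35, 28, 28).
The pattern: 3rd Friday of the month.
January 2023 — 3rd Friday is 2023-01-20.
3rd Friday of February 2023: 2023-02-17.
3rd Friday of March 2023: 2023-03-17.
April 2023 — 3rd Friday is 2023-04-21.
3rd Friday of May 2023: 2023-05-19.

2023-05-19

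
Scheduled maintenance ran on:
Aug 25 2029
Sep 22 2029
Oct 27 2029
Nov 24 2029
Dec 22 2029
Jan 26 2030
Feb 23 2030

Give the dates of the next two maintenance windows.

These are Saturdays at 28- or 35-day spacing (28, 35, 28, 28, 35, 28).
The pattern: 4th Saturday of the month.
4th Saturday of March 2030: Mar 23 2030.
4th Saturday of April 2030: Apr 27 2030.

Mar 23 2030, Apr 27 2030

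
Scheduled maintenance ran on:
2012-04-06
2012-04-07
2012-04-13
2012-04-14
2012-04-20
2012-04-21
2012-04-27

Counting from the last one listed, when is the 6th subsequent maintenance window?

The gap pattern 1, 6, 1, 6, 1, 6 repeats every 2 events.
These are the Fridays and Saturdays of each week.
Next Saturday: 2012-04-28.
Next Friday: 2012-05-04.
The following Saturday is 2012-05-05.
Next Friday: 2012-05-11.
The following Saturday is 2012-05-12.
Next Friday: 2012-05-18.

2012-05-18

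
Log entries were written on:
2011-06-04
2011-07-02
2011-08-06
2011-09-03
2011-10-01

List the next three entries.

These are Saturdays at 28- or 35-day spacing (28, 35, 28, 28).
The pattern: 1st Saturday of the month.
1st Saturday of November 2011: 2011-11-05.
December 2011 — 1st Saturday is 2011-12-03.
January 2012 — 1st Saturday is 2012-01-07.

2011-11-05, 2011-12-03, 2012-01-07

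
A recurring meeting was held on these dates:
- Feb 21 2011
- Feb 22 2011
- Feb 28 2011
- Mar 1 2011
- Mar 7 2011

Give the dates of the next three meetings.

Mar 8 2011, Mar 14 2011, Mar 15 2011

Gaps: 1, 6, 1, 6 days — not constant, but cyclic with period 2.
The events fall on every Monday and Tuesday.
Next Tuesday: Mar 8 2011.
The following Monday is Mar 14 2011.
The following Tuesday is Mar 15 2011.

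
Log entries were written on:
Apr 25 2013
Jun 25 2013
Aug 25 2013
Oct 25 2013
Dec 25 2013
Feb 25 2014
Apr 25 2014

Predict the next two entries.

Jun 25 2014, Aug 25 2014

Each date is the 25th; the gaps (61, 61, 61, 61, 62, 59) track the month lengths.
The rule is the 25th of every 2 months.
Next: June 2014 → Jun 25 2014.
August 2014: Aug 25 2014.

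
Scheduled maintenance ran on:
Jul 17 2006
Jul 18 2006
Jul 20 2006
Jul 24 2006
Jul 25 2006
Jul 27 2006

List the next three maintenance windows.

Gaps: 1, 2, 4, 1, 2 days — not constant, but cyclic with period 3.
The events fall on every Monday, Tuesday and Thursday.
Next Monday: Jul 31 2006.
Next Tuesday: Aug 1 2006.
The following Thursday is Aug 3 2006.

Jul 31 2006, Aug 1 2006, Aug 3 2006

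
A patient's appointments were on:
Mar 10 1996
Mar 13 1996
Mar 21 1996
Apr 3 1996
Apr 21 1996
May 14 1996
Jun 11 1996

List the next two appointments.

Gaps: 3, 8, 13, 18, 23, 28 days — each gap is 5 larger than the previous one.
Next gap: 33 days. Jun 11 1996 + 33 days = Jul 14 1996.
Next gap: 38 days. Jul 14 1996 + 38 days = Aug 21 1996.

Jul 14 1996, Aug 21 1996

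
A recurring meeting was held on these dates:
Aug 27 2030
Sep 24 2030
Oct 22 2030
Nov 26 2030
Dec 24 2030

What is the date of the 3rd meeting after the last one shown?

Gaps: 28, 28, 35, 28 days — a mix of 28 and 35. Every date is a Tuesday.
Each is the 4th Tuesday of its month.
January 2031 — 4th Tuesday is Jan 28 2031.
4th Tuesday of February 2031: Feb 25 2031.
March 2031 — 4th Tuesday is Mar 25 2031.

Mar 25 2031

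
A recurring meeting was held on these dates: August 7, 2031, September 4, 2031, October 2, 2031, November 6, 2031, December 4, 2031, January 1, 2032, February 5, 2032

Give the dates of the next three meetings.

March 4, 2032; April 1, 2032; May 6, 2032

Gaps: 28, 28, 35, 28, 28, 35 days — a mix of 28 and 35. Every date is a Thursday.
Each is the 1st Thursday of its month.
March 2032 — 1st Thursday is March 4, 2032.
1st Thursday of April 2032: April 1, 2032.
May 2032 — 1st Thursday is May 6, 2032.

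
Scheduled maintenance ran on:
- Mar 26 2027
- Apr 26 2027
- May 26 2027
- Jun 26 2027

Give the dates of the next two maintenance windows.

The day-of-month is always 26 (31, 30, 31 days between events).
So this recurs on the 26th of each month.
Next: July 2027 → Jul 26 2027.
Next: August 2027 → Aug 26 2027.

Jul 26 2027, Aug 26 2027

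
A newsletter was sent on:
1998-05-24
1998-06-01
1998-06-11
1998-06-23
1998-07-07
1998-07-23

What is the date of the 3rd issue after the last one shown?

The spacing grows by 2 each time: 8, 10, 12, 14, 16 days.
Next gap: 18 days. 1998-07-23 + 18 days = 1998-08-10.
Next gap: 20 days. 1998-08-10 + 20 days = 1998-08-30.
Next gap: 22 days. 1998-08-30 + 22 days = 1998-09-21.

1998-09-21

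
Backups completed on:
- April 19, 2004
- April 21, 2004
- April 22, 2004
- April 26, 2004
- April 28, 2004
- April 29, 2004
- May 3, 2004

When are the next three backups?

The gap pattern 2, 1, 4, 2, 1, 4 repeats every 3 events.
These are the Mondays, Wednesdays and Thursdays of each week.
Next Wednesday: May 5, 2004.
The following Thursday is May 6, 2004.
Next Monday: May 10, 2004.

May 5, 2004; May 6, 2004; May 10, 2004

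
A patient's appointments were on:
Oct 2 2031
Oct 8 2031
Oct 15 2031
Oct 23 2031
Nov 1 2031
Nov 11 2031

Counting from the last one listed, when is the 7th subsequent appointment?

Feb 17 2032

The spacing grows by 1 each time: 6, 7, 8, 9, 10 days.
Next gap: 11 days. Nov 11 2031 + 11 days = Nov 22 2031.
Next gap: 12 days. Nov 22 2031 + 12 days = Dec 4 2031.
Next gap: 13 days. Dec 4 2031 + 13 days = Dec 17 2031.
Next gap: 14 days. Dec 17 2031 + 14 days = Dec 31 2031.
Next gap: 15 days. Dec 31 2031 + 15 days = Jan 15 2032.
Next gap: 16 days. Jan 15 2032 + 16 days = Jan 31 2032.
Next gap: 17 days. Jan 31 2032 + 17 days = Feb 17 2032.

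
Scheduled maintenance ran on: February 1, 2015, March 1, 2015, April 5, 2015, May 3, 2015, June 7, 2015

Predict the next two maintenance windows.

July 5, 2015; August 2, 2015

These are Sundays at 28- or 35-day spacing (28, 35, 28, 35).
The pattern: 1st Sunday of the month.
July 2015 — 1st Sunday is July 5, 2015.
1st Sunday of August 2015: August 2, 2015.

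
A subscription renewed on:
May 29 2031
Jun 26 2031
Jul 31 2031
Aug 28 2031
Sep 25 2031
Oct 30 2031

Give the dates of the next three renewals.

Nov 27 2031, Dec 25 2031, Jan 29 2032

Every date is a Thursday; gaps 28, 35, 28, 28, 35 days.
Each is the last Thursday of its month (at least one falls on the 29th or later, ruling out '4th Thursday').
Last Thursday of November 2031: Nov 27 2031.
Last Thursday of December 2031: Dec 25 2031.
Last Thursday of January 2032: Jan 29 2032.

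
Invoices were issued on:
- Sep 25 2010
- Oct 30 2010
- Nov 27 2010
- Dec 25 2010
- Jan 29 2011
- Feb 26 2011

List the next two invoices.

Mar 26 2011, Apr 30 2011

Every date is a Saturday; gaps 35, 28, 28, 35, 28 days.
Each is the last Saturday of its month (at least one falls on the 29th or later, ruling out '4th Saturday').
Last Saturday of March 2011: Mar 26 2011.
April 2011 ends with Saturday Apr 30 2011.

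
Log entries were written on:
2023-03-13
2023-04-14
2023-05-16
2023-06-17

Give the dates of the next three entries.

2023-07-19, 2023-08-20, 2023-09-21

The spacing is 32, 32, 32 days — always 32 days.
2023-06-17 + 32 days = 2023-07-19.
2023-07-19 + 32 days = 2023-08-20.
2023-08-20 + 32 days = 2023-09-21.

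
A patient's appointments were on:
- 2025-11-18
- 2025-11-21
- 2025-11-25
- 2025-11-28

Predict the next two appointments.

Gaps: 3, 4, 3 days — not constant, but cyclic with period 2.
The events fall on every Tuesday and Friday.
The following Tuesday is 2025-12-02.
Next Friday: 2025-12-05.

2025-12-02, 2025-12-05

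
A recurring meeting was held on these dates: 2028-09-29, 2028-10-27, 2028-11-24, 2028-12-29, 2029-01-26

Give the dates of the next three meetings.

Every date is a Friday; gaps 28, 28, 35, 28 days.
Each is the last Friday of its month (at least one falls on the 29th or later, ruling out '4th Friday').
February 2029 ends with Friday 2029-02-23.
Last Friday of March 2029: 2029-03-30.
April 2029 ends with Friday 2029-04-27.

2029-02-23, 2029-03-30, 2029-04-27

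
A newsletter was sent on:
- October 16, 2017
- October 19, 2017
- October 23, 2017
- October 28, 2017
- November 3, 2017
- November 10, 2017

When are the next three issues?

November 18, 2017; November 27, 2017; December 7, 2017

Gaps: 3, 4, 5, 6, 7 days — each gap is 1 larger than the previous one.
Next gap: 8 days. November 10, 2017 + 8 days = November 18, 2017.
Next gap: 9 days. November 18, 2017 + 9 days = November 27, 2017.
Next gap: 10 days. November 27, 2017 + 10 days = December 7, 2017.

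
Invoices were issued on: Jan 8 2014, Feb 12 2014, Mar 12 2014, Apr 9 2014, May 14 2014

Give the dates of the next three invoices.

Jun 11 2014, Jul 9 2014, Aug 13 2014

All dates are Wednesdays, 35, 28, 28, 35 days apart.
Specifically, the 2nd Wednesday of each month.
June 2014 — 2nd Wednesday is Jun 11 2014.
July 2014 — 2nd Wednesday is Jul 9 2014.
August 2014 — 2nd Wednesday is Aug 13 2014.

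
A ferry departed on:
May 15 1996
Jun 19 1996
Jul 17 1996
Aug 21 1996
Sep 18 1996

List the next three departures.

These are Wednesdays at 28- or 35-day spacing (35, 28, 35, 28).
The pattern: 3rd Wednesday of the month.
3rd Wednesday of October 1996: Oct 16 1996.
November 1996 — 3rd Wednesday is Nov 20 1996.
December 1996 — 3rd Wednesday is Dec 18 1996.

Oct 16 1996, Nov 20 1996, Dec 18 1996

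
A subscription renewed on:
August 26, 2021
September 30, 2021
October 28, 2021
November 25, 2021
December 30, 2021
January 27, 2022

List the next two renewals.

All Thursdays; the gaps (35, 28, 28, 35, 28) vary with month length.
This is the last Thursday of each month.
Last Thursday of February 2022: February 24, 2022.
March 2022 ends with Thursday March 31, 2022.

February 24, 2022; March 31, 2022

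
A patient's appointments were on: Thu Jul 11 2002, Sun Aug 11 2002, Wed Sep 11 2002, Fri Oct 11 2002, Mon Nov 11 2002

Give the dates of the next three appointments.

The day-of-month is always 11 (31, 31, 30, 31 days between events).
So this recurs on the 11th of each month.
December 2002: Wed Dec 11 2002.
Next: January 2003 → Sat Jan 11 2003.
Next: February 2003 → Tue Feb 11 2003.

Wed Dec 11 2002, Sat Jan 11 2003, Tue Feb 11 2003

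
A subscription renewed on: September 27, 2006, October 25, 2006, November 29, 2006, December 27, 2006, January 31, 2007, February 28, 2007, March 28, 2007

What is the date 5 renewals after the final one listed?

August 29, 2007

Every date is a Wednesday; gaps 28, 35, 28, 35, 28, 28 days.
Each is the last Wednesday of its month (at least one falls on the 29th or later, ruling out '4th Wednesday').
April 2007 ends with Wednesday April 25, 2007.
Last Wednesday of May 2007: May 30, 2007.
June 2007 ends with Wednesday June 27, 2007.
July 2007 ends with Wednesday July 25, 2007.
August 2007 ends with Wednesday August 29, 2007.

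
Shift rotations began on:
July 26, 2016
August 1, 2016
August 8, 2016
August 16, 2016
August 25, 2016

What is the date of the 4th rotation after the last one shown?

Intervals are 6, 7, 8, 9 days — an arithmetic progression with common difference 1.
Next gap: 10 days. August 25, 2016 + 10 days = September 4, 2016.
Next gap: 11 days. September 4, 2016 + 11 days = September 15, 2016.
Next gap: 12 days. September 15, 2016 + 12 days = September 27, 2016.
Next gap: 13 days. September 27, 2016 + 13 days = October 10, 2016.

October 10, 2016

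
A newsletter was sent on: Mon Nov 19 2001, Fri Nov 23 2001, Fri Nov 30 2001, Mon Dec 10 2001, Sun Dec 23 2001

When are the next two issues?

Tue Jan 8 2002, Sun Jan 27 2002

The spacing grows by 3 each time: 4, 7, 10, 13 days.
Next gap: 16 days. Sun Dec 23 2001 + 16 days = Tue Jan 8 2002.
Next gap: 19 days. Tue Jan 8 2002 + 19 days = Sun Jan 27 2002.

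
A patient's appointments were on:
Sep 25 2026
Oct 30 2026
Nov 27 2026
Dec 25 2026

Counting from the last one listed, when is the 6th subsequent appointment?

Every date is a Friday; gaps 35, 28, 28 days.
Each is the last Friday of its month (at least one falls on the 29th or later, ruling out '4th Friday').
January 2027 ends with Friday Jan 29 2027.
Last Friday of February 2027: Feb 26 2027.
March 2027 ends with Friday Mar 26 2027.
Last Friday of April 2027: Apr 30 2027.
May 2027 ends with Friday May 28 2027.
June 2027 ends with Friday Jun 25 2027.

Jun 25 2027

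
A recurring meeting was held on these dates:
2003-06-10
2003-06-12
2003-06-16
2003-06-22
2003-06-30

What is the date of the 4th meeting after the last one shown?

Intervals are 2, 4, 6, 8 days — an arithmetic progression with common difference 2.
Next gap: 10 days. 2003-06-30 + 10 days = 2003-07-10.
Next gap: 12 days. 2003-07-10 + 12 days = 2003-07-22.
Next gap: 14 days. 2003-07-22 + 14 days = 2003-08-05.
Next gap: 16 days. 2003-08-05 + 16 days = 2003-08-21.

2003-08-21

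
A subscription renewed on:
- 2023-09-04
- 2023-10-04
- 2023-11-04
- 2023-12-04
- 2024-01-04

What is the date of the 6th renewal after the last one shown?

Gaps: 30, 31, 30, 31 days — not constant. Every event is on the 4th of the month.
Pattern: the 4th of each month.
February 2024: 2024-02-04.
March 2024: 2024-03-04.
April 2024: 2024-04-04.
May 2024: 2024-05-04.
Next: June 2024 → 2024-06-04.
Next: July 2024 → 2024-07-04.

2024-07-04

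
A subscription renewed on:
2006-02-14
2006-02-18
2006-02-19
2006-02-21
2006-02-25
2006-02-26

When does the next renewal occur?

Gaps: 4, 1, 2, 4, 1 days — not constant, but cyclic with period 3.
The events fall on every Tuesday, Saturday and Sunday.
The following Tuesday is 2006-02-28.

2006-02-28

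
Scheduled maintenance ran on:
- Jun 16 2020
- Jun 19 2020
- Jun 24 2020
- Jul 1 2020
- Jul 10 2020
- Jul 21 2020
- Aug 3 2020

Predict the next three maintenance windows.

The spacing grows by 2 each time: 3, 5, 7, 9, 11, 13 days.
Next gap: 15 days. Aug 3 2020 + 15 days = Aug 18 2020.
Next gap: 17 days. Aug 18 2020 + 17 days = Sep 4 2020.
Next gap: 19 days. Sep 4 2020 + 19 days = Sep 23 2020.

Aug 18 2020, Sep 4 2020, Sep 23 2020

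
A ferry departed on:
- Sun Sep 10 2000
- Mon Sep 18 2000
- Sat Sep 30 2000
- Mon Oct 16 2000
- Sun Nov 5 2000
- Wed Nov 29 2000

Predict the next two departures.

Wed Dec 27 2000, Sun Jan 28 2001

Gaps: 8, 12, 16, 20, 24 days — each gap is 4 larger than the previous one.
Next gap: 28 days. Wed Nov 29 2000 + 28 days = Wed Dec 27 2000.
Next gap: 32 days. Wed Dec 27 2000 + 32 days = Sun Jan 28 2001.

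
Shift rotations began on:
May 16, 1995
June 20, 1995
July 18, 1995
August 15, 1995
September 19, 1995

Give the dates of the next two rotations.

Gaps: 35, 28, 28, 35 days — a mix of 28 and 35. Every date is a Tuesday.
Each is the 3rd Tuesday of its month.
3rd Tuesday of October 1995: October 17, 1995.
3rd Tuesday of November 1995: November 21, 1995.

October 17, 1995; November 21, 1995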